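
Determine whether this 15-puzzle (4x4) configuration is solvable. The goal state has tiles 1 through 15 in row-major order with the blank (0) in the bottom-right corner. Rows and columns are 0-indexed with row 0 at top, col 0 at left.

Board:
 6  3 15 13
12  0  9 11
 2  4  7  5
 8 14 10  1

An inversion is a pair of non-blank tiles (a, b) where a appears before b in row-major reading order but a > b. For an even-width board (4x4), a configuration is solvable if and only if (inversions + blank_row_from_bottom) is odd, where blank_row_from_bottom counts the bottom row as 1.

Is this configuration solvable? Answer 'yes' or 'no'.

Answer: yes

Derivation:
Inversions: 60
Blank is in row 1 (0-indexed from top), which is row 3 counting from the bottom (bottom = 1).
60 + 3 = 63, which is odd, so the puzzle is solvable.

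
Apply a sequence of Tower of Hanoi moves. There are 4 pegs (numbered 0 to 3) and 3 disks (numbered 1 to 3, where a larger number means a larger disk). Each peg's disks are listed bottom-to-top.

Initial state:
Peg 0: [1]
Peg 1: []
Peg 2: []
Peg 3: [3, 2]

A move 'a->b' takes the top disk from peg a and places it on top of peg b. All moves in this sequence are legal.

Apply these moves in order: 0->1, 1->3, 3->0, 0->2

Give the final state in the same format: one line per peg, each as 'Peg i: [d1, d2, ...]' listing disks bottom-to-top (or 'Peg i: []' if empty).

After move 1 (0->1):
Peg 0: []
Peg 1: [1]
Peg 2: []
Peg 3: [3, 2]

After move 2 (1->3):
Peg 0: []
Peg 1: []
Peg 2: []
Peg 3: [3, 2, 1]

After move 3 (3->0):
Peg 0: [1]
Peg 1: []
Peg 2: []
Peg 3: [3, 2]

After move 4 (0->2):
Peg 0: []
Peg 1: []
Peg 2: [1]
Peg 3: [3, 2]

Answer: Peg 0: []
Peg 1: []
Peg 2: [1]
Peg 3: [3, 2]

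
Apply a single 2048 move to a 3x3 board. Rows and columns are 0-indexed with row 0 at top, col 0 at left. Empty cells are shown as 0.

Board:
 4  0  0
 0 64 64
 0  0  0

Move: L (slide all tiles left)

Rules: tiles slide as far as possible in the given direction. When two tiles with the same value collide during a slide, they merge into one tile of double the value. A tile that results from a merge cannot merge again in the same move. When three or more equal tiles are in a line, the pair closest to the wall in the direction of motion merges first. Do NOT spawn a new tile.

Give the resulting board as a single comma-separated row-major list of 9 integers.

Answer: 4, 0, 0, 128, 0, 0, 0, 0, 0

Derivation:
Slide left:
row 0: [4, 0, 0] -> [4, 0, 0]
row 1: [0, 64, 64] -> [128, 0, 0]
row 2: [0, 0, 0] -> [0, 0, 0]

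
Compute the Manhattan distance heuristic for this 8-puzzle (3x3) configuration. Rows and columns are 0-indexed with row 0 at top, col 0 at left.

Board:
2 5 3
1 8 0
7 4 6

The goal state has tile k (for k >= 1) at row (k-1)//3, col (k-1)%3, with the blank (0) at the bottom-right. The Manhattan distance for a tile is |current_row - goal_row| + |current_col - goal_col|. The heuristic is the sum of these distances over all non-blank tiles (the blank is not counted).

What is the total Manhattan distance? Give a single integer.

Answer: 7

Derivation:
Tile 2: (0,0)->(0,1) = 1
Tile 5: (0,1)->(1,1) = 1
Tile 3: (0,2)->(0,2) = 0
Tile 1: (1,0)->(0,0) = 1
Tile 8: (1,1)->(2,1) = 1
Tile 7: (2,0)->(2,0) = 0
Tile 4: (2,1)->(1,0) = 2
Tile 6: (2,2)->(1,2) = 1
Sum: 1 + 1 + 0 + 1 + 1 + 0 + 2 + 1 = 7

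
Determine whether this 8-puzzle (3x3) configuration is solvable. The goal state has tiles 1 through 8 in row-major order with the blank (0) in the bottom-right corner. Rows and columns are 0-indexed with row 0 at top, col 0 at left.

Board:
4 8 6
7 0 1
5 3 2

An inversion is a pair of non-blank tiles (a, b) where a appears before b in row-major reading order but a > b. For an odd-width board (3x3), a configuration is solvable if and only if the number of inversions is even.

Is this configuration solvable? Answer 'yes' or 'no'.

Answer: yes

Derivation:
Inversions (pairs i<j in row-major order where tile[i] > tile[j] > 0): 20
20 is even, so the puzzle is solvable.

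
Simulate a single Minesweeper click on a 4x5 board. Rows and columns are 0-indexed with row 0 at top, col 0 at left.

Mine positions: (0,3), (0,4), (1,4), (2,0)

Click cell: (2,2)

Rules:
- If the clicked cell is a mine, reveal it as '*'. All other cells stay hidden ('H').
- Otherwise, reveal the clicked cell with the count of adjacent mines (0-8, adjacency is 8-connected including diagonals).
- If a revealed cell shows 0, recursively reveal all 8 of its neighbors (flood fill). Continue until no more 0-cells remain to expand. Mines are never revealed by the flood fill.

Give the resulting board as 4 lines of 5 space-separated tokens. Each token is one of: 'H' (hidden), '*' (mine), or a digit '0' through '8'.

H H H H H
H 1 1 3 H
H 1 0 1 1
H 1 0 0 0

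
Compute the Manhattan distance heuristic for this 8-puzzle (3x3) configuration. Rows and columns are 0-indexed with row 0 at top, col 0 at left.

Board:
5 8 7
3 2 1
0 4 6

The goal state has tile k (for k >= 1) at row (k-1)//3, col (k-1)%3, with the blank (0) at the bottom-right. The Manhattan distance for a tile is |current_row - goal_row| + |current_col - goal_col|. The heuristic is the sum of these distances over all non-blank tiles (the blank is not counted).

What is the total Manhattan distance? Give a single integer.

Tile 5: (0,0)->(1,1) = 2
Tile 8: (0,1)->(2,1) = 2
Tile 7: (0,2)->(2,0) = 4
Tile 3: (1,0)->(0,2) = 3
Tile 2: (1,1)->(0,1) = 1
Tile 1: (1,2)->(0,0) = 3
Tile 4: (2,1)->(1,0) = 2
Tile 6: (2,2)->(1,2) = 1
Sum: 2 + 2 + 4 + 3 + 1 + 3 + 2 + 1 = 18

Answer: 18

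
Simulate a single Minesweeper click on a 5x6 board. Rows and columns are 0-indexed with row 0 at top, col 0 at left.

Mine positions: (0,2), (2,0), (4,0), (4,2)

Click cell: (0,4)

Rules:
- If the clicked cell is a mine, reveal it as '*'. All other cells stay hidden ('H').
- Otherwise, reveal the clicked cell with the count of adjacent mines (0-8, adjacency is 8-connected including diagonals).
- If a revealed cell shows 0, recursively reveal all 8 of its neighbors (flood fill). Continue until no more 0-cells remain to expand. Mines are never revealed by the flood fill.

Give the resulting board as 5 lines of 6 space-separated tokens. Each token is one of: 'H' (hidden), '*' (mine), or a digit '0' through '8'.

H H H 1 0 0
H 2 1 1 0 0
H 1 0 0 0 0
H 3 1 1 0 0
H H H 1 0 0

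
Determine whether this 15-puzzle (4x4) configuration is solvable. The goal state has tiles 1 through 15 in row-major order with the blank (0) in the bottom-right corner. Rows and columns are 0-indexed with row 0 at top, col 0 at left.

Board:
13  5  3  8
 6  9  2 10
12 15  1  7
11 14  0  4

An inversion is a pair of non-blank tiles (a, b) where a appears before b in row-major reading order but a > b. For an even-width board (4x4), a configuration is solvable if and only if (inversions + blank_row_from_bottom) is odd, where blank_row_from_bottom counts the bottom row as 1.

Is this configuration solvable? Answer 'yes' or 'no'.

Inversions: 46
Blank is in row 3 (0-indexed from top), which is row 1 counting from the bottom (bottom = 1).
46 + 1 = 47, which is odd, so the puzzle is solvable.

Answer: yes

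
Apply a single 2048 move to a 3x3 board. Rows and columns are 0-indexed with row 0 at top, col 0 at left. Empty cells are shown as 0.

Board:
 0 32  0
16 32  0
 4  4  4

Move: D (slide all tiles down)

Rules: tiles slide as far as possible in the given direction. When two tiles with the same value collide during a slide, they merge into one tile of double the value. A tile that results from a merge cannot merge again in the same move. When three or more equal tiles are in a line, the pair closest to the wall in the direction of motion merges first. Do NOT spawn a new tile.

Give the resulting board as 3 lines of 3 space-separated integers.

Slide down:
col 0: [0, 16, 4] -> [0, 16, 4]
col 1: [32, 32, 4] -> [0, 64, 4]
col 2: [0, 0, 4] -> [0, 0, 4]

Answer:  0  0  0
16 64  0
 4  4  4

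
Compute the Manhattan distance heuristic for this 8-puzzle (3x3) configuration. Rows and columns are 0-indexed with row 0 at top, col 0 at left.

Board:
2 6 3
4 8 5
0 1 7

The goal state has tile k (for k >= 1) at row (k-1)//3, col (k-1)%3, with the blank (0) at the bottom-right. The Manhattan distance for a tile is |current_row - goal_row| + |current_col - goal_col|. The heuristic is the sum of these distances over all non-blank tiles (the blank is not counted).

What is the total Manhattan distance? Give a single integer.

Answer: 10

Derivation:
Tile 2: at (0,0), goal (0,1), distance |0-0|+|0-1| = 1
Tile 6: at (0,1), goal (1,2), distance |0-1|+|1-2| = 2
Tile 3: at (0,2), goal (0,2), distance |0-0|+|2-2| = 0
Tile 4: at (1,0), goal (1,0), distance |1-1|+|0-0| = 0
Tile 8: at (1,1), goal (2,1), distance |1-2|+|1-1| = 1
Tile 5: at (1,2), goal (1,1), distance |1-1|+|2-1| = 1
Tile 1: at (2,1), goal (0,0), distance |2-0|+|1-0| = 3
Tile 7: at (2,2), goal (2,0), distance |2-2|+|2-0| = 2
Sum: 1 + 2 + 0 + 0 + 1 + 1 + 3 + 2 = 10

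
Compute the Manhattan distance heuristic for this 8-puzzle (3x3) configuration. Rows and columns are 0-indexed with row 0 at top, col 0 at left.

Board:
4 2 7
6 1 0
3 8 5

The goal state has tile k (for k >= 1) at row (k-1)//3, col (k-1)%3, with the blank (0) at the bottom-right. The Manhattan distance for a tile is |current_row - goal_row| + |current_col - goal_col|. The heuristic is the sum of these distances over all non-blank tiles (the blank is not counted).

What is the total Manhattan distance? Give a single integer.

Answer: 15

Derivation:
Tile 4: at (0,0), goal (1,0), distance |0-1|+|0-0| = 1
Tile 2: at (0,1), goal (0,1), distance |0-0|+|1-1| = 0
Tile 7: at (0,2), goal (2,0), distance |0-2|+|2-0| = 4
Tile 6: at (1,0), goal (1,2), distance |1-1|+|0-2| = 2
Tile 1: at (1,1), goal (0,0), distance |1-0|+|1-0| = 2
Tile 3: at (2,0), goal (0,2), distance |2-0|+|0-2| = 4
Tile 8: at (2,1), goal (2,1), distance |2-2|+|1-1| = 0
Tile 5: at (2,2), goal (1,1), distance |2-1|+|2-1| = 2
Sum: 1 + 0 + 4 + 2 + 2 + 4 + 0 + 2 = 15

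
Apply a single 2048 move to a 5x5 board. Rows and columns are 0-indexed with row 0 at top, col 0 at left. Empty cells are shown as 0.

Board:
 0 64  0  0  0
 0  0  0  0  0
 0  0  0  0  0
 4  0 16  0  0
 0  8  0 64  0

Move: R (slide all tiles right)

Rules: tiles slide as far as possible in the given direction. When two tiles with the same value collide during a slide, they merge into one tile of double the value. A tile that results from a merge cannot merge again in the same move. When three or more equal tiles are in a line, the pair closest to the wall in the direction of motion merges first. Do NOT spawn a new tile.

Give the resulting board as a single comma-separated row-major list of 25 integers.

Slide right:
row 0: [0, 64, 0, 0, 0] -> [0, 0, 0, 0, 64]
row 1: [0, 0, 0, 0, 0] -> [0, 0, 0, 0, 0]
row 2: [0, 0, 0, 0, 0] -> [0, 0, 0, 0, 0]
row 3: [4, 0, 16, 0, 0] -> [0, 0, 0, 4, 16]
row 4: [0, 8, 0, 64, 0] -> [0, 0, 0, 8, 64]

Answer: 0, 0, 0, 0, 64, 0, 0, 0, 0, 0, 0, 0, 0, 0, 0, 0, 0, 0, 4, 16, 0, 0, 0, 8, 64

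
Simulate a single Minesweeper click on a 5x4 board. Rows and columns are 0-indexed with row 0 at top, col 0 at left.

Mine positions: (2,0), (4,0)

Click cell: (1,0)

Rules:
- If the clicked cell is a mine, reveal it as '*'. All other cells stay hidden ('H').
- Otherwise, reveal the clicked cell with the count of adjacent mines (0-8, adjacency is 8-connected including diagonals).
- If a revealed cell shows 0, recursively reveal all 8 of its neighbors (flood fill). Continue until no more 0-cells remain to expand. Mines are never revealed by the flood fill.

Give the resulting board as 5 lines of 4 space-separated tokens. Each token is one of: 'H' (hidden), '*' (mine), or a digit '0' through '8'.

H H H H
1 H H H
H H H H
H H H H
H H H H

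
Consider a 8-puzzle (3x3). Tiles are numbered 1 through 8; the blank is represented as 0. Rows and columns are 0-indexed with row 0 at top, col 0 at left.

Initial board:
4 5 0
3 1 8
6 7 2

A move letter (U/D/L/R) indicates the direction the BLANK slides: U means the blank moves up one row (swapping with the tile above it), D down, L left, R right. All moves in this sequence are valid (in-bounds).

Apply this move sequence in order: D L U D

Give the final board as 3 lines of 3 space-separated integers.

Answer: 4 5 8
3 0 1
6 7 2

Derivation:
After move 1 (D):
4 5 8
3 1 0
6 7 2

After move 2 (L):
4 5 8
3 0 1
6 7 2

After move 3 (U):
4 0 8
3 5 1
6 7 2

After move 4 (D):
4 5 8
3 0 1
6 7 2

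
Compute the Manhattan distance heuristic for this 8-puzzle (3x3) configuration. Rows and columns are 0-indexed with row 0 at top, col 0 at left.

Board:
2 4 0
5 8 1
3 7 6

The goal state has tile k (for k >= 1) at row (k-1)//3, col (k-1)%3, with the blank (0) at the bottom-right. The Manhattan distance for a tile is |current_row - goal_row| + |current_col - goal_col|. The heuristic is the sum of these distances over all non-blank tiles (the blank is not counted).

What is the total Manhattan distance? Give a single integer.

Tile 2: (0,0)->(0,1) = 1
Tile 4: (0,1)->(1,0) = 2
Tile 5: (1,0)->(1,1) = 1
Tile 8: (1,1)->(2,1) = 1
Tile 1: (1,2)->(0,0) = 3
Tile 3: (2,0)->(0,2) = 4
Tile 7: (2,1)->(2,0) = 1
Tile 6: (2,2)->(1,2) = 1
Sum: 1 + 2 + 1 + 1 + 3 + 4 + 1 + 1 = 14

Answer: 14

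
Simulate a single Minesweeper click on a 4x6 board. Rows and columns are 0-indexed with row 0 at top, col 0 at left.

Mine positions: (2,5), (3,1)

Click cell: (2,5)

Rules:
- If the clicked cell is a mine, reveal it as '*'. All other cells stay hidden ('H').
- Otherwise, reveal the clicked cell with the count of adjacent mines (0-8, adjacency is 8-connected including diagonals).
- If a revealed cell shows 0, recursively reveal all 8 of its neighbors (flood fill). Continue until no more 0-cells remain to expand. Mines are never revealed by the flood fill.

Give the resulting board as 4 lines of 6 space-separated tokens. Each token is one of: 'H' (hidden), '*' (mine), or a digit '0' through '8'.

H H H H H H
H H H H H H
H H H H H *
H H H H H H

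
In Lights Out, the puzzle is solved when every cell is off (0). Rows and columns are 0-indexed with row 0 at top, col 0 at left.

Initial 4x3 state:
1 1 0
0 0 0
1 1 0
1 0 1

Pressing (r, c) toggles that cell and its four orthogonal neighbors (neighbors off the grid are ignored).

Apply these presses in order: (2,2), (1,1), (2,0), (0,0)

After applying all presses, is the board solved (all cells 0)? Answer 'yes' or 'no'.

Answer: no

Derivation:
After press 1 at (2,2):
1 1 0
0 0 1
1 0 1
1 0 0

After press 2 at (1,1):
1 0 0
1 1 0
1 1 1
1 0 0

After press 3 at (2,0):
1 0 0
0 1 0
0 0 1
0 0 0

After press 4 at (0,0):
0 1 0
1 1 0
0 0 1
0 0 0

Lights still on: 4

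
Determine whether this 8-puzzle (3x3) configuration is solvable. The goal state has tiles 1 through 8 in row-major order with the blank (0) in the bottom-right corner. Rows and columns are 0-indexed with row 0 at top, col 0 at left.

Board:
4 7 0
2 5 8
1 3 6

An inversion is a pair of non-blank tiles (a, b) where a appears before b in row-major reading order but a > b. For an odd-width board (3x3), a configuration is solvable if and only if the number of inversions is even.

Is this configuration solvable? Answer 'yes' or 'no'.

Inversions (pairs i<j in row-major order where tile[i] > tile[j] > 0): 14
14 is even, so the puzzle is solvable.

Answer: yes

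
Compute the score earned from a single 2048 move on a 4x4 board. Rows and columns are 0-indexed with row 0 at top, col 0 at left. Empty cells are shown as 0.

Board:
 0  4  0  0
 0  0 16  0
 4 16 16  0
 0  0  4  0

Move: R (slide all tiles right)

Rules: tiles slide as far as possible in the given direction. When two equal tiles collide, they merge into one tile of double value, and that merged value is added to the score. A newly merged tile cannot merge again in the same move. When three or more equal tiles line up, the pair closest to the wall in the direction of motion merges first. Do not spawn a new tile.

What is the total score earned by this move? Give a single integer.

Answer: 32

Derivation:
Slide right:
row 0: [0, 4, 0, 0] -> [0, 0, 0, 4]  score +0 (running 0)
row 1: [0, 0, 16, 0] -> [0, 0, 0, 16]  score +0 (running 0)
row 2: [4, 16, 16, 0] -> [0, 0, 4, 32]  score +32 (running 32)
row 3: [0, 0, 4, 0] -> [0, 0, 0, 4]  score +0 (running 32)
Board after move:
 0  0  0  4
 0  0  0 16
 0  0  4 32
 0  0  0  4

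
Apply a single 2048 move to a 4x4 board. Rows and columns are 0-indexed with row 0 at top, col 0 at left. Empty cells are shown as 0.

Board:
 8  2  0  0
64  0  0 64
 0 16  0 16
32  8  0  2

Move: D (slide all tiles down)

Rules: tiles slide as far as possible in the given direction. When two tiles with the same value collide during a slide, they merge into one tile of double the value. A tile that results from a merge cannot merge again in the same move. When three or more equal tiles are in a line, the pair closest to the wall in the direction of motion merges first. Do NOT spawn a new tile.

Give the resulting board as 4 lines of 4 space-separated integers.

Answer:  0  0  0  0
 8  2  0 64
64 16  0 16
32  8  0  2

Derivation:
Slide down:
col 0: [8, 64, 0, 32] -> [0, 8, 64, 32]
col 1: [2, 0, 16, 8] -> [0, 2, 16, 8]
col 2: [0, 0, 0, 0] -> [0, 0, 0, 0]
col 3: [0, 64, 16, 2] -> [0, 64, 16, 2]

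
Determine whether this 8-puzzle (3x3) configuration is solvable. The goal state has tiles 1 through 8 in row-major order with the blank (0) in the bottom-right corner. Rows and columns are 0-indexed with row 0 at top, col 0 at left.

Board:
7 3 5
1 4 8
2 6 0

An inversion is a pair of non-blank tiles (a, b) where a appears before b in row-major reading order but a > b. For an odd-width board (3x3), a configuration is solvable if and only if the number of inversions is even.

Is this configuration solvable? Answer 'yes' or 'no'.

Inversions (pairs i<j in row-major order where tile[i] > tile[j] > 0): 14
14 is even, so the puzzle is solvable.

Answer: yes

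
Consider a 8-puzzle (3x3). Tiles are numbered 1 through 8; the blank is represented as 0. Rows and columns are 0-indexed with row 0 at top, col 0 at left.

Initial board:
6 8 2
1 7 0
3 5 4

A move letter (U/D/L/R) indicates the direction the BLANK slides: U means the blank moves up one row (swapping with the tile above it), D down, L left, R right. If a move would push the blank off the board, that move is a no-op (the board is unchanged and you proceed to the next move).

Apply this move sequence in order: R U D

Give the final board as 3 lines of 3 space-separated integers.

After move 1 (R):
6 8 2
1 7 0
3 5 4

After move 2 (U):
6 8 0
1 7 2
3 5 4

After move 3 (D):
6 8 2
1 7 0
3 5 4

Answer: 6 8 2
1 7 0
3 5 4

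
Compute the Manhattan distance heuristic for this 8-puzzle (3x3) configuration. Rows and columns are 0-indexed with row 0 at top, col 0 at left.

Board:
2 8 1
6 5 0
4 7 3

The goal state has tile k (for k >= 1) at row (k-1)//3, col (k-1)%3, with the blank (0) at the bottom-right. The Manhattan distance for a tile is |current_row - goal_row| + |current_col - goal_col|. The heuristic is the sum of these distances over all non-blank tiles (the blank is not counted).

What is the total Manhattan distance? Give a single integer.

Answer: 11

Derivation:
Tile 2: (0,0)->(0,1) = 1
Tile 8: (0,1)->(2,1) = 2
Tile 1: (0,2)->(0,0) = 2
Tile 6: (1,0)->(1,2) = 2
Tile 5: (1,1)->(1,1) = 0
Tile 4: (2,0)->(1,0) = 1
Tile 7: (2,1)->(2,0) = 1
Tile 3: (2,2)->(0,2) = 2
Sum: 1 + 2 + 2 + 2 + 0 + 1 + 1 + 2 = 11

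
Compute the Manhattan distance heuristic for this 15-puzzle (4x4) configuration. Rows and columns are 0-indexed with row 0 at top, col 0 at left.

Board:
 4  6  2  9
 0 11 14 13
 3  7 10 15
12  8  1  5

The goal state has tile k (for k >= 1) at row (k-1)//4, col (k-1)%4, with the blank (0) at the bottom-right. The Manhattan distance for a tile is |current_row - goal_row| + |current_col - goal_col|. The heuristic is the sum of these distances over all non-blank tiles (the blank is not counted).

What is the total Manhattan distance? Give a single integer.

Tile 4: (0,0)->(0,3) = 3
Tile 6: (0,1)->(1,1) = 1
Tile 2: (0,2)->(0,1) = 1
Tile 9: (0,3)->(2,0) = 5
Tile 11: (1,1)->(2,2) = 2
Tile 14: (1,2)->(3,1) = 3
Tile 13: (1,3)->(3,0) = 5
Tile 3: (2,0)->(0,2) = 4
Tile 7: (2,1)->(1,2) = 2
Tile 10: (2,2)->(2,1) = 1
Tile 15: (2,3)->(3,2) = 2
Tile 12: (3,0)->(2,3) = 4
Tile 8: (3,1)->(1,3) = 4
Tile 1: (3,2)->(0,0) = 5
Tile 5: (3,3)->(1,0) = 5
Sum: 3 + 1 + 1 + 5 + 2 + 3 + 5 + 4 + 2 + 1 + 2 + 4 + 4 + 5 + 5 = 47

Answer: 47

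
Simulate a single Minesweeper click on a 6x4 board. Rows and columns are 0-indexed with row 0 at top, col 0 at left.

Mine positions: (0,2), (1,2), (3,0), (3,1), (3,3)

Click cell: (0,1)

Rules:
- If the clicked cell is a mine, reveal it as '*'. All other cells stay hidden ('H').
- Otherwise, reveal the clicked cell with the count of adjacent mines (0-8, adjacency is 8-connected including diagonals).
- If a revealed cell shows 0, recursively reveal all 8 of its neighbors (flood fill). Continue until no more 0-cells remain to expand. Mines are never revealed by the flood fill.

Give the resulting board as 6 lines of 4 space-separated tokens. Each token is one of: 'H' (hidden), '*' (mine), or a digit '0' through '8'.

H 2 H H
H H H H
H H H H
H H H H
H H H H
H H H H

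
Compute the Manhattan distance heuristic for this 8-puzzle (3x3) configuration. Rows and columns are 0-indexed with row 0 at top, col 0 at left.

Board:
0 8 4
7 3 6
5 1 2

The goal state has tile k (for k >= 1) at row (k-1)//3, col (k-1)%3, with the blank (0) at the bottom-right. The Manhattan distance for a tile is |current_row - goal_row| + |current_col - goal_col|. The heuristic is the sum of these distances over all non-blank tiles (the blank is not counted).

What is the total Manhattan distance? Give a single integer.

Answer: 16

Derivation:
Tile 8: (0,1)->(2,1) = 2
Tile 4: (0,2)->(1,0) = 3
Tile 7: (1,0)->(2,0) = 1
Tile 3: (1,1)->(0,2) = 2
Tile 6: (1,2)->(1,2) = 0
Tile 5: (2,0)->(1,1) = 2
Tile 1: (2,1)->(0,0) = 3
Tile 2: (2,2)->(0,1) = 3
Sum: 2 + 3 + 1 + 2 + 0 + 2 + 3 + 3 = 16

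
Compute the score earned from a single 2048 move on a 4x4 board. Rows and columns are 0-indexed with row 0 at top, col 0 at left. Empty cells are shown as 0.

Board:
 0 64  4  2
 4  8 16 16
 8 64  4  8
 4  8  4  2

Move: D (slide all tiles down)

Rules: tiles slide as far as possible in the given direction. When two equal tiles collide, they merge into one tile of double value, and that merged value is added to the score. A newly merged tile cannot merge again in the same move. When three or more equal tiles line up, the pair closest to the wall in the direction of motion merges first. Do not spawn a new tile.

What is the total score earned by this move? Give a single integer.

Answer: 8

Derivation:
Slide down:
col 0: [0, 4, 8, 4] -> [0, 4, 8, 4]  score +0 (running 0)
col 1: [64, 8, 64, 8] -> [64, 8, 64, 8]  score +0 (running 0)
col 2: [4, 16, 4, 4] -> [0, 4, 16, 8]  score +8 (running 8)
col 3: [2, 16, 8, 2] -> [2, 16, 8, 2]  score +0 (running 8)
Board after move:
 0 64  0  2
 4  8  4 16
 8 64 16  8
 4  8  8  2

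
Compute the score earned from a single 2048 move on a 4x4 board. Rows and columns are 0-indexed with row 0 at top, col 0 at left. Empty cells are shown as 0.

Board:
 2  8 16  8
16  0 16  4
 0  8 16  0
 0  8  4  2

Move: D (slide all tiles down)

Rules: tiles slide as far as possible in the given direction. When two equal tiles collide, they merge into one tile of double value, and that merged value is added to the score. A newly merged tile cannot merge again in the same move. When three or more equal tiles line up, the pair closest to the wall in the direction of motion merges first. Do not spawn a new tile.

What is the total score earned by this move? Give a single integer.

Slide down:
col 0: [2, 16, 0, 0] -> [0, 0, 2, 16]  score +0 (running 0)
col 1: [8, 0, 8, 8] -> [0, 0, 8, 16]  score +16 (running 16)
col 2: [16, 16, 16, 4] -> [0, 16, 32, 4]  score +32 (running 48)
col 3: [8, 4, 0, 2] -> [0, 8, 4, 2]  score +0 (running 48)
Board after move:
 0  0  0  0
 0  0 16  8
 2  8 32  4
16 16  4  2

Answer: 48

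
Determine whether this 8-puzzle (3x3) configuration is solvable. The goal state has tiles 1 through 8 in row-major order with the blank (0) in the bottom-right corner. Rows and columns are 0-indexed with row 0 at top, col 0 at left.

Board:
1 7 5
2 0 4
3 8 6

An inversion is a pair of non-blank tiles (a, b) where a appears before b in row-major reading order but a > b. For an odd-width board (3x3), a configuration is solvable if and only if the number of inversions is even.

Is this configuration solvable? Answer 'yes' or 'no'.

Answer: yes

Derivation:
Inversions (pairs i<j in row-major order where tile[i] > tile[j] > 0): 10
10 is even, so the puzzle is solvable.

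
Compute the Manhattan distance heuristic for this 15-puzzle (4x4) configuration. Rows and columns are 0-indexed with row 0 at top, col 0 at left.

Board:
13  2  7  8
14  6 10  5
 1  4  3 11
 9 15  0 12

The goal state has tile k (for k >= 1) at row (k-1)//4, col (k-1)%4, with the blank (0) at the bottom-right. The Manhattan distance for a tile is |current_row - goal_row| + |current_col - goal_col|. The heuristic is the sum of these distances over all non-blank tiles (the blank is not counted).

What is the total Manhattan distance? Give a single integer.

Answer: 25

Derivation:
Tile 13: (0,0)->(3,0) = 3
Tile 2: (0,1)->(0,1) = 0
Tile 7: (0,2)->(1,2) = 1
Tile 8: (0,3)->(1,3) = 1
Tile 14: (1,0)->(3,1) = 3
Tile 6: (1,1)->(1,1) = 0
Tile 10: (1,2)->(2,1) = 2
Tile 5: (1,3)->(1,0) = 3
Tile 1: (2,0)->(0,0) = 2
Tile 4: (2,1)->(0,3) = 4
Tile 3: (2,2)->(0,2) = 2
Tile 11: (2,3)->(2,2) = 1
Tile 9: (3,0)->(2,0) = 1
Tile 15: (3,1)->(3,2) = 1
Tile 12: (3,3)->(2,3) = 1
Sum: 3 + 0 + 1 + 1 + 3 + 0 + 2 + 3 + 2 + 4 + 2 + 1 + 1 + 1 + 1 = 25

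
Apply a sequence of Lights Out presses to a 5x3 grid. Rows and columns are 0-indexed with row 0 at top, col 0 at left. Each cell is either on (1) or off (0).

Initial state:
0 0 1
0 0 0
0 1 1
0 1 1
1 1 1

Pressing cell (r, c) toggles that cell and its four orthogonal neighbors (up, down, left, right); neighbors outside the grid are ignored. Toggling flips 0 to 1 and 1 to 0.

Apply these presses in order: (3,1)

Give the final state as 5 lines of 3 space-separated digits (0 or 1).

Answer: 0 0 1
0 0 0
0 0 1
1 0 0
1 0 1

Derivation:
After press 1 at (3,1):
0 0 1
0 0 0
0 0 1
1 0 0
1 0 1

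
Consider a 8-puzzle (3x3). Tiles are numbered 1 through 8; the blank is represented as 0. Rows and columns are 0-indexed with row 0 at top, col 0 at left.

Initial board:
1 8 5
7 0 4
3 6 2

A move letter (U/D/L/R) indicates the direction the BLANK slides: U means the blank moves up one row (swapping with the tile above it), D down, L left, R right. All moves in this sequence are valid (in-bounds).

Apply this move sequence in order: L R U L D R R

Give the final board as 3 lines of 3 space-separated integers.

Answer: 7 1 5
8 4 0
3 6 2

Derivation:
After move 1 (L):
1 8 5
0 7 4
3 6 2

After move 2 (R):
1 8 5
7 0 4
3 6 2

After move 3 (U):
1 0 5
7 8 4
3 6 2

After move 4 (L):
0 1 5
7 8 4
3 6 2

After move 5 (D):
7 1 5
0 8 4
3 6 2

After move 6 (R):
7 1 5
8 0 4
3 6 2

After move 7 (R):
7 1 5
8 4 0
3 6 2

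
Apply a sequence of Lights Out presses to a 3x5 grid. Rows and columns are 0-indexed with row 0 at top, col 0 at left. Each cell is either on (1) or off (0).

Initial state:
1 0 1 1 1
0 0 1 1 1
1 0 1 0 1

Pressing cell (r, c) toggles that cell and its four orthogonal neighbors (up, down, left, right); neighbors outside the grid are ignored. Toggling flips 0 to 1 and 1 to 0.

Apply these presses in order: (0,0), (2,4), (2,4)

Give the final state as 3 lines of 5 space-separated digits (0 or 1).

After press 1 at (0,0):
0 1 1 1 1
1 0 1 1 1
1 0 1 0 1

After press 2 at (2,4):
0 1 1 1 1
1 0 1 1 0
1 0 1 1 0

After press 3 at (2,4):
0 1 1 1 1
1 0 1 1 1
1 0 1 0 1

Answer: 0 1 1 1 1
1 0 1 1 1
1 0 1 0 1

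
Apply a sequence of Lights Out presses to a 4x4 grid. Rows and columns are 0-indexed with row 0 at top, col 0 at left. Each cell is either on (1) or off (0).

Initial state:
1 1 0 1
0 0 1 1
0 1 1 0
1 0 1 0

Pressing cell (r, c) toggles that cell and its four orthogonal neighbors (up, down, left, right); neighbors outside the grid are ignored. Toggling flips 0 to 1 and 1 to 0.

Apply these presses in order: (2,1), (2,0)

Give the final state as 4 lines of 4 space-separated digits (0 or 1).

After press 1 at (2,1):
1 1 0 1
0 1 1 1
1 0 0 0
1 1 1 0

After press 2 at (2,0):
1 1 0 1
1 1 1 1
0 1 0 0
0 1 1 0

Answer: 1 1 0 1
1 1 1 1
0 1 0 0
0 1 1 0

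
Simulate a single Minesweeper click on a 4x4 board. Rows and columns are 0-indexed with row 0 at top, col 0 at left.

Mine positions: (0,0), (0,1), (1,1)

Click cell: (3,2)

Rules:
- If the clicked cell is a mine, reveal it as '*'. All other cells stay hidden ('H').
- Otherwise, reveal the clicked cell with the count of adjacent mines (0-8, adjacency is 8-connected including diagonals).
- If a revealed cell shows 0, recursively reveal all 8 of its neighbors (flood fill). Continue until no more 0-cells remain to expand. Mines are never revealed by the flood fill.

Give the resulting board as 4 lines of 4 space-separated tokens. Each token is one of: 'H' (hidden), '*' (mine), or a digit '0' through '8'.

H H 2 0
H H 2 0
1 1 1 0
0 0 0 0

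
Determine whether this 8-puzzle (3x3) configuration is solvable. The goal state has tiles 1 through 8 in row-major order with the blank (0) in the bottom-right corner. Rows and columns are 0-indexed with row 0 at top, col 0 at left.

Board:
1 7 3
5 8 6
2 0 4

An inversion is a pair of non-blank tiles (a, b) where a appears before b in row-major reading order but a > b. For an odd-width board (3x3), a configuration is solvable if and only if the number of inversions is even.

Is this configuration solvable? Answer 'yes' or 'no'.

Answer: no

Derivation:
Inversions (pairs i<j in row-major order where tile[i] > tile[j] > 0): 13
13 is odd, so the puzzle is not solvable.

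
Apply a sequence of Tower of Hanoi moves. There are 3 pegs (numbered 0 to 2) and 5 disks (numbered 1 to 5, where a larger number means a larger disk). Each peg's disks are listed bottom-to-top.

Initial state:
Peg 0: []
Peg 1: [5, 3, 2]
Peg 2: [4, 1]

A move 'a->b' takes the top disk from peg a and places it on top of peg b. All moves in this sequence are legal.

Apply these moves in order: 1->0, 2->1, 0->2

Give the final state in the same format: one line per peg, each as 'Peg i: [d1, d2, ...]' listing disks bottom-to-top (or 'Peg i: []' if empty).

Answer: Peg 0: []
Peg 1: [5, 3, 1]
Peg 2: [4, 2]

Derivation:
After move 1 (1->0):
Peg 0: [2]
Peg 1: [5, 3]
Peg 2: [4, 1]

After move 2 (2->1):
Peg 0: [2]
Peg 1: [5, 3, 1]
Peg 2: [4]

After move 3 (0->2):
Peg 0: []
Peg 1: [5, 3, 1]
Peg 2: [4, 2]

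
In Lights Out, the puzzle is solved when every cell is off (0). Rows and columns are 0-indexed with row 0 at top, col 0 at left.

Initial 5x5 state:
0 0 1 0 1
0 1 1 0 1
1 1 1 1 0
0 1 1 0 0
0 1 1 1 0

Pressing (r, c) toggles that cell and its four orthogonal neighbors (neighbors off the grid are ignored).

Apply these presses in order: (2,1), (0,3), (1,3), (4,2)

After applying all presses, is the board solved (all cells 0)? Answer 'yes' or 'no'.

After press 1 at (2,1):
0 0 1 0 1
0 0 1 0 1
0 0 0 1 0
0 0 1 0 0
0 1 1 1 0

After press 2 at (0,3):
0 0 0 1 0
0 0 1 1 1
0 0 0 1 0
0 0 1 0 0
0 1 1 1 0

After press 3 at (1,3):
0 0 0 0 0
0 0 0 0 0
0 0 0 0 0
0 0 1 0 0
0 1 1 1 0

After press 4 at (4,2):
0 0 0 0 0
0 0 0 0 0
0 0 0 0 0
0 0 0 0 0
0 0 0 0 0

Lights still on: 0

Answer: yes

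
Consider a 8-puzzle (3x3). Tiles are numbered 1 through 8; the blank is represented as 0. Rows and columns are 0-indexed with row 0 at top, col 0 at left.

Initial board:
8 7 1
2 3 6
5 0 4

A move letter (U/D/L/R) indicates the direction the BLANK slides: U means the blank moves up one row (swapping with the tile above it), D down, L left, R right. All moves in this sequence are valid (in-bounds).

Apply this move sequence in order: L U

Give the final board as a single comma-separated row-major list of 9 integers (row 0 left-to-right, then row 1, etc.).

After move 1 (L):
8 7 1
2 3 6
0 5 4

After move 2 (U):
8 7 1
0 3 6
2 5 4

Answer: 8, 7, 1, 0, 3, 6, 2, 5, 4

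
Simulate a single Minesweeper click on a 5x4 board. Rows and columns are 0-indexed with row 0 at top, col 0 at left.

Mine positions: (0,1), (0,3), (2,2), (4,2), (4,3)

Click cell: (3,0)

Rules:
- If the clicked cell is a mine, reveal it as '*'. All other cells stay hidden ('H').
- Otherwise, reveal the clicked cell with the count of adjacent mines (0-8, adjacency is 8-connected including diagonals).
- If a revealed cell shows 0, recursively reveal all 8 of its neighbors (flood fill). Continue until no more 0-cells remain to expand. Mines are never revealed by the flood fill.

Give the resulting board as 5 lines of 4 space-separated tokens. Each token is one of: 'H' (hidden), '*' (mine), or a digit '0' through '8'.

H H H H
1 2 H H
0 1 H H
0 2 H H
0 1 H H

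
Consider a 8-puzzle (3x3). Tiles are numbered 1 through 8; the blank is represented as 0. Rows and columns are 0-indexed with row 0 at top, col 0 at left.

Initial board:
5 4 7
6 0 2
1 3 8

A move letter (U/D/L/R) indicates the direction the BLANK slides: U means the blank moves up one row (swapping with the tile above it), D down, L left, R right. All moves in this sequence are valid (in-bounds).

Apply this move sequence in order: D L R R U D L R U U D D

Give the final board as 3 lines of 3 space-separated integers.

Answer: 5 4 7
6 3 2
1 8 0

Derivation:
After move 1 (D):
5 4 7
6 3 2
1 0 8

After move 2 (L):
5 4 7
6 3 2
0 1 8

After move 3 (R):
5 4 7
6 3 2
1 0 8

After move 4 (R):
5 4 7
6 3 2
1 8 0

After move 5 (U):
5 4 7
6 3 0
1 8 2

After move 6 (D):
5 4 7
6 3 2
1 8 0

After move 7 (L):
5 4 7
6 3 2
1 0 8

After move 8 (R):
5 4 7
6 3 2
1 8 0

After move 9 (U):
5 4 7
6 3 0
1 8 2

After move 10 (U):
5 4 0
6 3 7
1 8 2

After move 11 (D):
5 4 7
6 3 0
1 8 2

After move 12 (D):
5 4 7
6 3 2
1 8 0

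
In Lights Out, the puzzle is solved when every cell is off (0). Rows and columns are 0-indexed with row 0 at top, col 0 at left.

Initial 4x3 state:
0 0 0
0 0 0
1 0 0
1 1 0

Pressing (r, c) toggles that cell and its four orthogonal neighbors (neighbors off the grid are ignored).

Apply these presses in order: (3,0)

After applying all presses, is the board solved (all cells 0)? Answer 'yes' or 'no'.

After press 1 at (3,0):
0 0 0
0 0 0
0 0 0
0 0 0

Lights still on: 0

Answer: yes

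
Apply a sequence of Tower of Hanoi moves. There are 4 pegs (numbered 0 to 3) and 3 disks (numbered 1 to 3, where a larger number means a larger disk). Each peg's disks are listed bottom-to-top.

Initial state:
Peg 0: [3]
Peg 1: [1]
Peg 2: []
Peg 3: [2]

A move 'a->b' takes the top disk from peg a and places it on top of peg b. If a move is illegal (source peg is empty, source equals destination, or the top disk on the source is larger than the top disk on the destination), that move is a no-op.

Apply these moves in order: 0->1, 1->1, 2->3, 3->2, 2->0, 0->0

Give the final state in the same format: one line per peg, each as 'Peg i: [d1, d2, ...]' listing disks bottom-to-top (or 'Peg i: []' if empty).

After move 1 (0->1):
Peg 0: [3]
Peg 1: [1]
Peg 2: []
Peg 3: [2]

After move 2 (1->1):
Peg 0: [3]
Peg 1: [1]
Peg 2: []
Peg 3: [2]

After move 3 (2->3):
Peg 0: [3]
Peg 1: [1]
Peg 2: []
Peg 3: [2]

After move 4 (3->2):
Peg 0: [3]
Peg 1: [1]
Peg 2: [2]
Peg 3: []

After move 5 (2->0):
Peg 0: [3, 2]
Peg 1: [1]
Peg 2: []
Peg 3: []

After move 6 (0->0):
Peg 0: [3, 2]
Peg 1: [1]
Peg 2: []
Peg 3: []

Answer: Peg 0: [3, 2]
Peg 1: [1]
Peg 2: []
Peg 3: []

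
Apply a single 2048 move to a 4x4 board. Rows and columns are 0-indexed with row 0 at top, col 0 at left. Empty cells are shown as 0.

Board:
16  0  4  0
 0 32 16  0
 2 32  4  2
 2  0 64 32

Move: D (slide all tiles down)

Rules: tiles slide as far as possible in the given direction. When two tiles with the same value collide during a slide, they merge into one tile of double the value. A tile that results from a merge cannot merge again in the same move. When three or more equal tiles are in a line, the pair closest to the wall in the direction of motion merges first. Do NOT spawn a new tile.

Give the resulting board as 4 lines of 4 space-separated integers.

Answer:  0  0  4  0
 0  0 16  0
16  0  4  2
 4 64 64 32

Derivation:
Slide down:
col 0: [16, 0, 2, 2] -> [0, 0, 16, 4]
col 1: [0, 32, 32, 0] -> [0, 0, 0, 64]
col 2: [4, 16, 4, 64] -> [4, 16, 4, 64]
col 3: [0, 0, 2, 32] -> [0, 0, 2, 32]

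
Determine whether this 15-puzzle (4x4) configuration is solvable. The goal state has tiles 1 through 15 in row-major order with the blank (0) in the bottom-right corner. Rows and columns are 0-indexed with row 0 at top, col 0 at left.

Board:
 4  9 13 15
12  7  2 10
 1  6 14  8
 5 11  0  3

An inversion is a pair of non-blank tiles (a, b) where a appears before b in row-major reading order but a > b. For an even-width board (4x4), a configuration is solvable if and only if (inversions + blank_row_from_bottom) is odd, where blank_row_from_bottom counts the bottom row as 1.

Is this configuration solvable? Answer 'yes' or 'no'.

Answer: no

Derivation:
Inversions: 61
Blank is in row 3 (0-indexed from top), which is row 1 counting from the bottom (bottom = 1).
61 + 1 = 62, which is even, so the puzzle is not solvable.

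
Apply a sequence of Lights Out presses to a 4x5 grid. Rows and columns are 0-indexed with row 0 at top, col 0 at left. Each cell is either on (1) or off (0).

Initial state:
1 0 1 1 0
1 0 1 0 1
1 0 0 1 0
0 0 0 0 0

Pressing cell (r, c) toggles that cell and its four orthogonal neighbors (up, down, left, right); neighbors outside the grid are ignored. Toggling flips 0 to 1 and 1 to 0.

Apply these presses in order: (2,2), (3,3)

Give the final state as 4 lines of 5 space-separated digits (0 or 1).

Answer: 1 0 1 1 0
1 0 0 0 1
1 1 1 1 0
0 0 0 1 1

Derivation:
After press 1 at (2,2):
1 0 1 1 0
1 0 0 0 1
1 1 1 0 0
0 0 1 0 0

After press 2 at (3,3):
1 0 1 1 0
1 0 0 0 1
1 1 1 1 0
0 0 0 1 1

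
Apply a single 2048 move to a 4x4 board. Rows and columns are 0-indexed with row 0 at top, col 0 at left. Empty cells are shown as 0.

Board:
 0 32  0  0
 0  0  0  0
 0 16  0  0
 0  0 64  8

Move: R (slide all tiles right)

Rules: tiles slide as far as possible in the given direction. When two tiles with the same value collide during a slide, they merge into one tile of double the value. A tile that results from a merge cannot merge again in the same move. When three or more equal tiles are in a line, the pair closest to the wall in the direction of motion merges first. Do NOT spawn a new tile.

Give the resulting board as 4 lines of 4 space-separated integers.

Answer:  0  0  0 32
 0  0  0  0
 0  0  0 16
 0  0 64  8

Derivation:
Slide right:
row 0: [0, 32, 0, 0] -> [0, 0, 0, 32]
row 1: [0, 0, 0, 0] -> [0, 0, 0, 0]
row 2: [0, 16, 0, 0] -> [0, 0, 0, 16]
row 3: [0, 0, 64, 8] -> [0, 0, 64, 8]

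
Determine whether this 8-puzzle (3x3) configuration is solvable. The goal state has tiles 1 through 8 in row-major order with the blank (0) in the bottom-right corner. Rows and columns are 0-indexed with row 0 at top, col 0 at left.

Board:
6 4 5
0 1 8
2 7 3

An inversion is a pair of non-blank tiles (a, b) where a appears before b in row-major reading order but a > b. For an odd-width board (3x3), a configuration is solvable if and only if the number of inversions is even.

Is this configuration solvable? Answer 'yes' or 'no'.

Inversions (pairs i<j in row-major order where tile[i] > tile[j] > 0): 15
15 is odd, so the puzzle is not solvable.

Answer: no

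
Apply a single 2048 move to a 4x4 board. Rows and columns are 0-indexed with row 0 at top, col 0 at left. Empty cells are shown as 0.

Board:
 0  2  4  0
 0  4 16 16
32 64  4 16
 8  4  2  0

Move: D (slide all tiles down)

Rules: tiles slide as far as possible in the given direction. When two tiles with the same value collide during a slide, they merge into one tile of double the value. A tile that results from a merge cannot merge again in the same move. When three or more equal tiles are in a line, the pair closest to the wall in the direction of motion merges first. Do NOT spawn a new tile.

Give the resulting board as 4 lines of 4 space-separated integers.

Answer:  0  2  4  0
 0  4 16  0
32 64  4  0
 8  4  2 32

Derivation:
Slide down:
col 0: [0, 0, 32, 8] -> [0, 0, 32, 8]
col 1: [2, 4, 64, 4] -> [2, 4, 64, 4]
col 2: [4, 16, 4, 2] -> [4, 16, 4, 2]
col 3: [0, 16, 16, 0] -> [0, 0, 0, 32]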